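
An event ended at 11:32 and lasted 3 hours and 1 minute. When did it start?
Starting time: 11:32 = 692 total minutes past 12:00
Subtracting: 3 hours and 1 minute = 181 minutes
692 - 181 = 511 minutes
= 8 hours and 31 minutes past 12:00 = 8:31

Final answer: 8:31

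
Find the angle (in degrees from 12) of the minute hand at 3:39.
The minute hand moves 6 degrees per minute.
At 3:39: 39 x 6 = 234 degrees

Final answer: 234 degrees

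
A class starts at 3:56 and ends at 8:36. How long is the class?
From 3:56 to 8:36:
(8 x 60 + 36) - (3 x 60 + 56) = 516 - 236 = 280 minutes
= 4 hours and 40 minutes

Final answer: 4 hours and 40 minutes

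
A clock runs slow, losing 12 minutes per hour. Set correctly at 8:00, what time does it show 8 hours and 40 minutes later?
For every 60 true minutes, the faulty clock advances 60 - 12 = 48 minutes.
True elapsed: 8 hours and 40 minutes = 520 minutes.
Faulty clock advances: 520 x 48/60 = 416 minutes (drift: 104 minutes behind).
Shown time: 8:00 + 416 minutes = 2:56.

Final answer: 2:56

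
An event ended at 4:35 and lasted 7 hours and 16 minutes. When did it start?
Starting time: 4:35 = 275 total minutes past 12:00
Subtracting: 7 hours and 16 minutes = 436 minutes
275 - 436 = -161 (negative, add 12 hours = 720) = 559 minutes
= 9 hours and 19 minutes past 12:00 = 9:19

Final answer: 9:19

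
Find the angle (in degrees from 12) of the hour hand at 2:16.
The hour hand moves 30 degrees per hour and 0.5 degrees per minute.
At 2:16: (2) x 30 + 16 x 0.5 = 60 + 8 = 68 degrees

Final answer: 68 degrees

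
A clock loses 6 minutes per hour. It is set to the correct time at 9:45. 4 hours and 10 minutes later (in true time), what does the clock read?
For every 60 true minutes, the faulty clock advances 60 - 6 = 54 minutes.
True elapsed: 4 hours and 10 minutes = 250 minutes.
Faulty clock advances: 250 x 54/60 = 225 minutes (drift: 25 minutes behind).
Shown time: 9:45 + 225 minutes = 1:30.

Final answer: 1:30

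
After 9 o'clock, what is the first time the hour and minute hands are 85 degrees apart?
At t minutes past 9:00, the hour hand is at 30 x 9 + 0.5t degrees and the minute hand is at 6t degrees.
The smaller angle between them is 85 degrees when |30H - 5.5t| = 85 or |30H - 5.5t| = 275.
With H = 9, solve 30 x 9 - 5.5t = +/- target for each target:
  t = (30 x 9 - 85) / 5.5 = 33.64
  t = (30 x 9 + 85) / 5.5 = 64.55 (outside (0, 60))
  t = (30 x 9 - 275) / 5.5 = -0.91 (outside (0, 60))
  t = (30 x 9 + 275) / 5.5 = 99.09 (outside (0, 60))
Valid solutions in (0, 60): {33.64} minutes.
The first occurrence is t = 33.64 minutes.
The hands form a 85-degree angle at 33.64 minutes past 9:00.

Final answer: 33.64 minutes past 9:00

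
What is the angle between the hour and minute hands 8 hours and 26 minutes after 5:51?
First find the time 8 hours and 26 minutes after 5:51.
Total minutes: 5 x 60 + 51 + 8 x 60 + 26 = 857.
857 mod 720 = 137 minutes = 2:17.
Now compute the angle at 2:17:
Hour hand: 2 x 30 + 17 x 0.5 = 68.5 degrees
Minute hand: 17 x 6 = 102 degrees
Difference: |68.5 - 102| = 33.5 degrees
The angle is 33.5 degrees

Final answer: 33.5 degrees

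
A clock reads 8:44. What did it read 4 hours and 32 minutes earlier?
Starting time: 8:44 = 524 total minutes past 12:00
Subtracting: 4 hours and 32 minutes = 272 minutes
524 - 272 = 252 minutes
= 4 hours and 12 minutes past 12:00 = 4:12

Final answer: 4:12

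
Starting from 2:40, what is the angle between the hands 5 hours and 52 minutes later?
First find the time 5 hours and 52 minutes after 2:40.
Total minutes: 2 x 60 + 40 + 5 x 60 + 52 = 512.
512 mod 720 = 512 minutes = 8:32.
Now compute the angle at 8:32:
Hour hand: 8 x 30 + 32 x 0.5 = 256 degrees
Minute hand: 32 x 6 = 192 degrees
Difference: |256 - 192| = 64 degrees
The angle is 64 degrees

Final answer: 64 degrees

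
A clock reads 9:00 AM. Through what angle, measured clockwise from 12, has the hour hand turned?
The hour hand moves 30 degrees per hour and 0.5 degrees per minute.
At 9:00: (9) x 30 + 0 x 0.5 = 270 + 0 = 270 degrees

Final answer: 270 degrees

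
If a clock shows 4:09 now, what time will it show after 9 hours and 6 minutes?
Starting time: 4:09
Adding 6 minutes to 9 minutes: 9 + 6 = 15 minutes
Adding 9 hours: 4 + 9 = 13 - 12 = 1
Final time: 1:15

Final answer: 1:15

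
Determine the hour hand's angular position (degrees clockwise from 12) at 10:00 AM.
The hour hand moves 30 degrees per hour and 0.5 degrees per minute.
At 10:00: (10) x 30 + 0 x 0.5 = 300 + 0 = 300 degrees

Final answer: 300 degrees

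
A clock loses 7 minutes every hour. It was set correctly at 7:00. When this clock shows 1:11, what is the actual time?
For every 60 true minutes, the faulty clock advances 53 minutes, so 1 faulty-clock minute corresponds to 60/53 true minutes.
From 7:00 to 1:11 on the faulty dial is 371 minutes.
True elapsed: 371 x 60/53 = 420 minutes = 7 hours.
True time: 7:00 + 7 hours = 2:00.

Final answer: 2:00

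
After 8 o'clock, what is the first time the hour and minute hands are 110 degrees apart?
At t minutes past 8:00, the hour hand is at 30 x 8 + 0.5t degrees and the minute hand is at 6t degrees.
The smaller angle between them is 110 degrees when |30H - 5.5t| = 110 or |30H - 5.5t| = 250.
With H = 8, solve 30 x 8 - 5.5t = +/- target for each target:
  t = (30 x 8 - 110) / 5.5 = 23.64
  t = (30 x 8 + 110) / 5.5 = 63.64 (outside (0, 60))
  t = (30 x 8 - 250) / 5.5 = -1.82 (outside (0, 60))
  t = (30 x 8 + 250) / 5.5 = 89.09 (outside (0, 60))
Valid solutions in (0, 60): {23.64} minutes.
The first occurrence is t = 23.64 minutes.
The hands form a 110-degree angle at 23.64 minutes past 8:00.

Final answer: 23.64 minutes past 8:00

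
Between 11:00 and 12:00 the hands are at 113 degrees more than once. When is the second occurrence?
At t minutes past 11:00, the hour hand is at 30 x 11 + 0.5t degrees and the minute hand is at 6t degrees.
The smaller angle between them is 113 degrees when |30H - 5.5t| = 113 or |30H - 5.5t| = 247.
With H = 11, solve 30 x 11 - 5.5t = +/- target for each target:
  t = (30 x 11 - 113) / 5.5 = 39.45
  t = (30 x 11 + 113) / 5.5 = 80.55 (outside (0, 60))
  t = (30 x 11 - 247) / 5.5 = 15.09
  t = (30 x 11 + 247) / 5.5 = 104.91 (outside (0, 60))
Valid solutions in (0, 60): {15.09, 39.45} minutes.
The second occurrence is t = 39.45 minutes.
The hands form a 113-degree angle at 39.45 minutes past 11:00.

Final answer: 39.45 minutes past 11:00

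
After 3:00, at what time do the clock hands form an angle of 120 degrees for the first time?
At t minutes past 3:00, the hour hand is at 30 x 3 + 0.5t degrees and the minute hand is at 6t degrees.
The smaller angle between them is 120 degrees when |30H - 5.5t| = 120 or |30H - 5.5t| = 240.
With H = 3, solve 30 x 3 - 5.5t = +/- target for each target:
  t = (30 x 3 - 120) / 5.5 = -5.45 (outside (0, 60))
  t = (30 x 3 + 120) / 5.5 = 38.18
  t = (30 x 3 - 240) / 5.5 = -27.27 (outside (0, 60))
  t = (30 x 3 + 240) / 5.5 = 60 (outside (0, 60))
Valid solutions in (0, 60): {38.18} minutes.
The first occurrence is t = 38.18 minutes.
The hands form a 120-degree angle at 38.18 minutes past 3:00.

Final answer: 38.18 minutes past 3:00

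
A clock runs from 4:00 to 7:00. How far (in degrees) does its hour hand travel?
The hour hand moves 0.5 degrees per minute.
Time elapsed: 7:00 - 4:00 = 180 minutes
Angular displacement: 180 x 0.5 = 90 degrees

Final answer: 90 degrees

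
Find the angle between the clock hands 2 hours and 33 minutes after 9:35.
First find the time 2 hours and 33 minutes after 9:35.
Total minutes: 9 x 60 + 35 + 2 x 60 + 33 = 728.
728 mod 720 = 8 minutes = 12:08.
Now compute the angle at 12:08:
Hour hand: 0 x 30 + 8 x 0.5 = 4 degrees
Minute hand: 8 x 6 = 48 degrees
Difference: |4 - 48| = 44 degrees
The angle is 44 degrees

Final answer: 44 degrees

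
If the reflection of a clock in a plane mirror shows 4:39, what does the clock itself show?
Reflection across the vertical (12-6) axis maps a hand at angle A degrees to (360 - A) degrees, which sends a reading of T minutes past 12:00 to (720 - T) minutes past 12:00.
Mirror reads 4:39 = 279 minutes past 12:00.
Actual time: (720 - 279) mod 720 = 441 minutes = 7:21.

Final answer: 7:21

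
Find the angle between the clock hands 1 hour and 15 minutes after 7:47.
First find the time 1 hour and 15 minutes after 7:47.
Total minutes: 7 x 60 + 47 + 1 x 60 + 15 = 542.
542 mod 720 = 542 minutes = 9:02.
Now compute the angle at 9:02:
Hour hand: 9 x 30 + 2 x 0.5 = 271 degrees
Minute hand: 2 x 6 = 12 degrees
Difference: |271 - 12| = 259 degrees
Smaller angle: 360 - 259 = 101 degrees

Final answer: 101 degrees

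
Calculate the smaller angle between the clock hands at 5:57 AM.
Hour hand position: 5 x 30 + 57 x 0.5 = 178.5 degrees
Minute hand position: 57 x 6 = 342 degrees
Difference: |178.5 - 342| = 163.5 degrees
The angle between the hands is 163.5 degrees

Final answer: 163.5 degrees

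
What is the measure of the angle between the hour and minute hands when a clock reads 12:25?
Hour hand position: 0 x 30 + 25 x 0.5 = 12.5 degrees
Minute hand position: 25 x 6 = 150 degrees
Difference: |12.5 - 150| = 137.5 degrees
The angle between the hands is 137.5 degrees

Final answer: 137.5 degrees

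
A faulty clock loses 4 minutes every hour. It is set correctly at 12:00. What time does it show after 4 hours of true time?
For every 60 true minutes, the faulty clock advances 60 - 4 = 56 minutes.
True elapsed: 4 hours = 240 minutes.
Faulty clock advances: 240 x 56/60 = 224 minutes (drift: 16 minutes behind).
Shown time: 12:00 + 224 minutes = 3:44.

Final answer: 3:44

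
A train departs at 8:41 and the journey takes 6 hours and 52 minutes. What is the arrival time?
Starting time: 8:41
Adding 52 minutes to 41 minutes: 41 + 52 = 93 minutes = 1 hour and 33 minutes
Adding 6 hours: 8 + 6 + 1 (carry) = 15 - 12 = 3
Final time: 3:33

Final answer: 3:33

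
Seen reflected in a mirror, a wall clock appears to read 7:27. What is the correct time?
Reflection across the vertical (12-6) axis maps a hand at angle A degrees to (360 - A) degrees, which sends a reading of T minutes past 12:00 to (720 - T) minutes past 12:00.
Mirror reads 7:27 = 447 minutes past 12:00.
Actual time: (720 - 447) mod 720 = 273 minutes = 4:33.

Final answer: 4:33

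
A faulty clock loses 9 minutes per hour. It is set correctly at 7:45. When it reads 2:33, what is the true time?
For every 60 true minutes, the faulty clock advances 51 minutes, so 1 faulty-clock minute corresponds to 60/51 true minutes.
From 7:45 to 2:33 on the faulty dial is 408 minutes.
True elapsed: 408 x 60/51 = 480 minutes = 8 hours.
True time: 7:45 + 8 hours = 3:45.

Final answer: 3:45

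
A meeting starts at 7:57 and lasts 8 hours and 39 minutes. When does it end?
Starting time: 7:57
Adding 39 minutes to 57 minutes: 57 + 39 = 96 minutes = 1 hour and 36 minutes
Adding 8 hours: 7 + 8 + 1 (carry) = 16 - 12 = 4
Final time: 4:36

Final answer: 4:36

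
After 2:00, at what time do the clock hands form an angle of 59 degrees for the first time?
At t minutes past 2:00, the hour hand is at 30 x 2 + 0.5t degrees and the minute hand is at 6t degrees.
The smaller angle between them is 59 degrees when |30H - 5.5t| = 59 or |30H - 5.5t| = 301.
With H = 2, solve 30 x 2 - 5.5t = +/- target for each target:
  t = (30 x 2 - 59) / 5.5 = 0.18
  t = (30 x 2 + 59) / 5.5 = 21.64
  t = (30 x 2 - 301) / 5.5 = -43.82 (outside (0, 60))
  t = (30 x 2 + 301) / 5.5 = 65.64 (outside (0, 60))
Valid solutions in (0, 60): {0.18, 21.64} minutes.
The first occurrence is t = 0.18 minutes.
The hands form a 59-degree angle at 0.18 minutes past 2:00.

Final answer: 0.18 minutes past 2:00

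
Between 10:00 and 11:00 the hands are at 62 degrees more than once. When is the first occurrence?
At t minutes past 10:00, the hour hand is at 30 x 10 + 0.5t degrees and the minute hand is at 6t degrees.
The smaller angle between them is 62 degrees when |30H - 5.5t| = 62 or |30H - 5.5t| = 298.
With H = 10, solve 30 x 10 - 5.5t = +/- target for each target:
  t = (30 x 10 - 62) / 5.5 = 43.27
  t = (30 x 10 + 62) / 5.5 = 65.82 (outside (0, 60))
  t = (30 x 10 - 298) / 5.5 = 0.36
  t = (30 x 10 + 298) / 5.5 = 108.73 (outside (0, 60))
Valid solutions in (0, 60): {0.36, 43.27} minutes.
The first occurrence is t = 0.36 minutes.
The hands form a 62-degree angle at 0.36 minutes past 10:00.

Final answer: 0.36 minutes past 10:00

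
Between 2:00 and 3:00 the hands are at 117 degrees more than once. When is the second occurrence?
At t minutes past 2:00, the hour hand is at 30 x 2 + 0.5t degrees and the minute hand is at 6t degrees.
The smaller angle between them is 117 degrees when |30H - 5.5t| = 117 or |30H - 5.5t| = 243.
With H = 2, solve 30 x 2 - 5.5t = +/- target for each target:
  t = (30 x 2 - 117) / 5.5 = -10.36 (outside (0, 60))
  t = (30 x 2 + 117) / 5.5 = 32.18
  t = (30 x 2 - 243) / 5.5 = -33.27 (outside (0, 60))
  t = (30 x 2 + 243) / 5.5 = 55.09
Valid solutions in (0, 60): {32.18, 55.09} minutes.
The second occurrence is t = 55.09 minutes.
The hands form a 117-degree angle at 55.09 minutes past 2:00.

Final answer: 55.09 minutes past 2:00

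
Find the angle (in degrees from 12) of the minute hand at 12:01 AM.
The minute hand moves 6 degrees per minute.
At 12:01: 1 x 6 = 6 degrees

Final answer: 6 degrees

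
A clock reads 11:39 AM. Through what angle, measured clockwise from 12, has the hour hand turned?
The hour hand moves 30 degrees per hour and 0.5 degrees per minute.
At 11:39: (11) x 30 + 39 x 0.5 = 330 + 19.5 = 349.5 degrees

Final answer: 349.5 degrees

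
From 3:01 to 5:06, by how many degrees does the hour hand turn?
The hour hand moves 0.5 degrees per minute.
Time elapsed: 5:06 - 3:01 = 125 minutes
Angular displacement: 125 x 0.5 = 62.5 degrees

Final answer: 62.5 degrees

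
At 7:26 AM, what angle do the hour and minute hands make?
Hour hand position: 7 x 30 + 26 x 0.5 = 223 degrees
Minute hand position: 26 x 6 = 156 degrees
Difference: |223 - 156| = 67 degrees
The angle between the hands is 67 degrees

Final answer: 67 degrees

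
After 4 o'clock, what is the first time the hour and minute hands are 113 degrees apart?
At t minutes past 4:00, the hour hand is at 30 x 4 + 0.5t degrees and the minute hand is at 6t degrees.
The smaller angle between them is 113 degrees when |30H - 5.5t| = 113 or |30H - 5.5t| = 247.
With H = 4, solve 30 x 4 - 5.5t = +/- target for each target:
  t = (30 x 4 - 113) / 5.5 = 1.27
  t = (30 x 4 + 113) / 5.5 = 42.36
  t = (30 x 4 - 247) / 5.5 = -23.09 (outside (0, 60))
  t = (30 x 4 + 247) / 5.5 = 66.73 (outside (0, 60))
Valid solutions in (0, 60): {1.27, 42.36} minutes.
The first occurrence is t = 1.27 minutes.
The hands form a 113-degree angle at 1.27 minutes past 4:00.

Final answer: 1.27 minutes past 4:00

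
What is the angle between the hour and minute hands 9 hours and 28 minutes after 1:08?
First find the time 9 hours and 28 minutes after 1:08.
Total minutes: 1 x 60 + 8 + 9 x 60 + 28 = 636.
636 mod 720 = 636 minutes = 10:36.
Now compute the angle at 10:36:
Hour hand: 10 x 30 + 36 x 0.5 = 318 degrees
Minute hand: 36 x 6 = 216 degrees
Difference: |318 - 216| = 102 degrees
The angle is 102 degrees

Final answer: 102 degrees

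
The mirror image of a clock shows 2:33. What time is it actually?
Reflection across the vertical (12-6) axis maps a hand at angle A degrees to (360 - A) degrees, which sends a reading of T minutes past 12:00 to (720 - T) minutes past 12:00.
Mirror reads 2:33 = 153 minutes past 12:00.
Actual time: (720 - 153) mod 720 = 567 minutes = 9:27.

Final answer: 9:27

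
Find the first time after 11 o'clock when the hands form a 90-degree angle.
At t minutes past 11:00, the hour hand is at 30 x 11 + 0.5t degrees and the minute hand is at 6t degrees.
The smaller angle between them is 90 degrees when |30H - 5.5t| = 90 or |30H - 5.5t| = 270.
With H = 11, solve 30 x 11 - 5.5t = +/- target for each target:
  t = (30 x 11 - 90) / 5.5 = 43.64
  t = (30 x 11 + 90) / 5.5 = 76.36 (outside (0, 60))
  t = (30 x 11 - 270) / 5.5 = 10.91
  t = (30 x 11 + 270) / 5.5 = 109.09 (outside (0, 60))
Valid solutions in (0, 60): {10.91, 43.64} minutes.
First occurrence: t = 10.91 minutes.
The hands are at right angles at 10.91 minutes past 11:00.

Final answer: 10.91 minutes past 11:00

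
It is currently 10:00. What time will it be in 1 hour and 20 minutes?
Starting time: 10:00
Adding 20 minutes to 0 minutes: 0 + 20 = 20 minutes
Adding 1 hour: 10 + 1 = 11
Final time: 11:20

Final answer: 11:20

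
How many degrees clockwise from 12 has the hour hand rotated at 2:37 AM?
The hour hand moves 30 degrees per hour and 0.5 degrees per minute.
At 2:37: (2) x 30 + 37 x 0.5 = 60 + 18.5 = 78.5 degrees

Final answer: 78.5 degrees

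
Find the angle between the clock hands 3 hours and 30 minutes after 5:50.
First find the time 3 hours and 30 minutes after 5:50.
Total minutes: 5 x 60 + 50 + 3 x 60 + 30 = 560.
560 mod 720 = 560 minutes = 9:20.
Now compute the angle at 9:20:
Hour hand: 9 x 30 + 20 x 0.5 = 280 degrees
Minute hand: 20 x 6 = 120 degrees
Difference: |280 - 120| = 160 degrees
The angle is 160 degrees

Final answer: 160 degrees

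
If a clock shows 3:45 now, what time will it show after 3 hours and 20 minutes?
Starting time: 3:45
Adding 20 minutes to 45 minutes: 45 + 20 = 65 minutes = 1 hour and 5 minutes
Adding 3 hours: 3 + 3 + 1 (carry) = 7
Final time: 7:05

Final answer: 7:05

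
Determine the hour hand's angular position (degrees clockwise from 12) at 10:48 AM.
The hour hand moves 30 degrees per hour and 0.5 degrees per minute.
At 10:48: (10) x 30 + 48 x 0.5 = 300 + 24 = 324 degrees

Final answer: 324 degrees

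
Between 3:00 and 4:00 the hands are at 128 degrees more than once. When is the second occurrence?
At t minutes past 3:00, the hour hand is at 30 x 3 + 0.5t degrees and the minute hand is at 6t degrees.
The smaller angle between them is 128 degrees when |30H - 5.5t| = 128 or |30H - 5.5t| = 232.
With H = 3, solve 30 x 3 - 5.5t = +/- target for each target:
  t = (30 x 3 - 128) / 5.5 = -6.91 (outside (0, 60))
  t = (30 x 3 + 128) / 5.5 = 39.64
  t = (30 x 3 - 232) / 5.5 = -25.82 (outside (0, 60))
  t = (30 x 3 + 232) / 5.5 = 58.55
Valid solutions in (0, 60): {39.64, 58.55} minutes.
The second occurrence is t = 58.55 minutes.
The hands form a 128-degree angle at 58.55 minutes past 3:00.

Final answer: 58.55 minutes past 3:00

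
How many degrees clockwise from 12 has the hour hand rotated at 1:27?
The hour hand moves 30 degrees per hour and 0.5 degrees per minute.
At 1:27: (1) x 30 + 27 x 0.5 = 30 + 13.5 = 43.5 degrees

Final answer: 43.5 degrees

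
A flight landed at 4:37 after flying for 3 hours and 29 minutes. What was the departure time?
Starting time: 4:37 = 277 total minutes past 12:00
Subtracting: 3 hours and 29 minutes = 209 minutes
277 - 209 = 68 minutes
= 1 hour and 8 minutes past 12:00 = 1:08

Final answer: 1:08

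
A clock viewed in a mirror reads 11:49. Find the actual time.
Reflection across the vertical (12-6) axis maps a hand at angle A degrees to (360 - A) degrees, which sends a reading of T minutes past 12:00 to (720 - T) minutes past 12:00.
Mirror reads 11:49 = 709 minutes past 12:00.
Actual time: (720 - 709) mod 720 = 11 minutes = 12:11.

Final answer: 12:11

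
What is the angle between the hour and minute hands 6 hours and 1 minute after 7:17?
First find the time 6 hours and 1 minute after 7:17.
Total minutes: 7 x 60 + 17 + 6 x 60 + 1 = 798.
798 mod 720 = 78 minutes = 1:18.
Now compute the angle at 1:18:
Hour hand: 1 x 30 + 18 x 0.5 = 39 degrees
Minute hand: 18 x 6 = 108 degrees
Difference: |39 - 108| = 69 degrees
The angle is 69 degrees

Final answer: 69 degrees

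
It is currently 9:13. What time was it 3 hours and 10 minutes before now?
Starting time: 9:13 = 553 total minutes past 12:00
Subtracting: 3 hours and 10 minutes = 190 minutes
553 - 190 = 363 minutes
= 6 hours and 3 minutes past 12:00 = 6:03

Final answer: 6:03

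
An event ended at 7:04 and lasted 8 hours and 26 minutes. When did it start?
Starting time: 7:04 = 424 total minutes past 12:00
Subtracting: 8 hours and 26 minutes = 506 minutes
424 - 506 = -82 (negative, add 12 hours = 720) = 638 minutes
= 10 hours and 38 minutes past 12:00 = 10:38

Final answer: 10:38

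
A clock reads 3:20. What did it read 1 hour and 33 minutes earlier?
Starting time: 3:20 = 200 total minutes past 12:00
Subtracting: 1 hour and 33 minutes = 93 minutes
200 - 93 = 107 minutes
= 1 hour and 47 minutes past 12:00 = 1:47

Final answer: 1:47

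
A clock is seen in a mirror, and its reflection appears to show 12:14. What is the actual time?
Reflection across the vertical (12-6) axis maps a hand at angle A degrees to (360 - A) degrees, which sends a reading of T minutes past 12:00 to (720 - T) minutes past 12:00.
Mirror reads 12:14 = 14 minutes past 12:00.
Actual time: (720 - 14) mod 720 = 706 minutes = 11:46.

Final answer: 11:46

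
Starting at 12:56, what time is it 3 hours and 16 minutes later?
Starting time: 12:56
Adding 16 minutes to 56 minutes: 56 + 16 = 72 minutes = 1 hour and 12 minutes
Adding 3 hours: 12 + 3 + 1 (carry) = 16 - 12 = 4
Final time: 4:12

Final answer: 4:12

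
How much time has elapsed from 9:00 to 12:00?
From 9:00 to 12:00:
(12 x 60 + 0) - (9 x 60 + 0) = 720 - 540 = 180 minutes
= 3 hours

Final answer: 3 hours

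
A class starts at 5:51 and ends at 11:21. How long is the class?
From 5:51 to 11:21:
(11 x 60 + 21) - (5 x 60 + 51) = 681 - 351 = 330 minutes
= 5 hours and 30 minutes

Final answer: 5 hours and 30 minutes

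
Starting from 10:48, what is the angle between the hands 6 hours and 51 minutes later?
First find the time 6 hours and 51 minutes after 10:48.
Total minutes: 10 x 60 + 48 + 6 x 60 + 51 = 1059.
1059 mod 720 = 339 minutes = 5:39.
Now compute the angle at 5:39:
Hour hand: 5 x 30 + 39 x 0.5 = 169.5 degrees
Minute hand: 39 x 6 = 234 degrees
Difference: |169.5 - 234| = 64.5 degrees
The angle is 64.5 degrees

Final answer: 64.5 degrees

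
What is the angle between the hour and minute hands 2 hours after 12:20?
First find the time 2 hours after 12:20.
Total minutes: 12 x 60 + 20 + 2 x 60 + 0 = 860.
860 mod 720 = 140 minutes = 2:20.
Now compute the angle at 2:20:
Hour hand: 2 x 30 + 20 x 0.5 = 70 degrees
Minute hand: 20 x 6 = 120 degrees
Difference: |70 - 120| = 50 degrees
The angle is 50 degrees

Final answer: 50 degrees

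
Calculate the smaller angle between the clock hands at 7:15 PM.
Hour hand position: 7 x 30 + 15 x 0.5 = 217.5 degrees
Minute hand position: 15 x 6 = 90 degrees
Difference: |217.5 - 90| = 127.5 degrees
The angle between the hands is 127.5 degrees

Final answer: 127.5 degrees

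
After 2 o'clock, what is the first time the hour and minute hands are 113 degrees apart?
At t minutes past 2:00, the hour hand is at 30 x 2 + 0.5t degrees and the minute hand is at 6t degrees.
The smaller angle between them is 113 degrees when |30H - 5.5t| = 113 or |30H - 5.5t| = 247.
With H = 2, solve 30 x 2 - 5.5t = +/- target for each target:
  t = (30 x 2 - 113) / 5.5 = -9.64 (outside (0, 60))
  t = (30 x 2 + 113) / 5.5 = 31.45
  t = (30 x 2 - 247) / 5.5 = -34 (outside (0, 60))
  t = (30 x 2 + 247) / 5.5 = 55.82
Valid solutions in (0, 60): {31.45, 55.82} minutes.
The first occurrence is t = 31.45 minutes.
The hands form a 113-degree angle at 31.45 minutes past 2:00.

Final answer: 31.45 minutes past 2:00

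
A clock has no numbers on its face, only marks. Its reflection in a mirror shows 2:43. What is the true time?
Reflection across the vertical (12-6) axis maps a hand at angle A degrees to (360 - A) degrees, which sends a reading of T minutes past 12:00 to (720 - T) minutes past 12:00.
Mirror reads 2:43 = 163 minutes past 12:00.
Actual time: (720 - 163) mod 720 = 557 minutes = 9:17.

Final answer: 9:17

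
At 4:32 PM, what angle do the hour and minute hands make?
Hour hand position: 4 x 30 + 32 x 0.5 = 136 degrees
Minute hand position: 32 x 6 = 192 degrees
Difference: |136 - 192| = 56 degrees
The angle between the hands is 56 degrees

Final answer: 56 degrees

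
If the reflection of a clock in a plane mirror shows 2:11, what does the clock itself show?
Reflection across the vertical (12-6) axis maps a hand at angle A degrees to (360 - A) degrees, which sends a reading of T minutes past 12:00 to (720 - T) minutes past 12:00.
Mirror reads 2:11 = 131 minutes past 12:00.
Actual time: (720 - 131) mod 720 = 589 minutes = 9:49.

Final answer: 9:49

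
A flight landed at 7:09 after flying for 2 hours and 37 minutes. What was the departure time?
Starting time: 7:09 = 429 total minutes past 12:00
Subtracting: 2 hours and 37 minutes = 157 minutes
429 - 157 = 272 minutes
= 4 hours and 32 minutes past 12:00 = 4:32

Final answer: 4:32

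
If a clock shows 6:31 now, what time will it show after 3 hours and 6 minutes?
Starting time: 6:31
Adding 6 minutes to 31 minutes: 31 + 6 = 37 minutes
Adding 3 hours: 6 + 3 = 9
Final time: 9:37

Final answer: 9:37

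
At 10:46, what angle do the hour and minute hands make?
Hour hand position: 10 x 30 + 46 x 0.5 = 323 degrees
Minute hand position: 46 x 6 = 276 degrees
Difference: |323 - 276| = 47 degrees
The angle between the hands is 47 degrees

Final answer: 47 degrees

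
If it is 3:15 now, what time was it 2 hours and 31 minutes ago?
Starting time: 3:15 = 195 total minutes past 12:00
Subtracting: 2 hours and 31 minutes = 151 minutes
195 - 151 = 44 minutes
= 44 minutes past 12:00 = 12:44

Final answer: 12:44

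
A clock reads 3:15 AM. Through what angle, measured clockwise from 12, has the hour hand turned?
The hour hand moves 30 degrees per hour and 0.5 degrees per minute.
At 3:15: (3) x 30 + 15 x 0.5 = 90 + 7.5 = 97.5 degrees

Final answer: 97.5 degrees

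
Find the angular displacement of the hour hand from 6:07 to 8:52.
The hour hand moves 0.5 degrees per minute.
Time elapsed: 8:52 - 6:07 = 165 minutes
Angular displacement: 165 x 0.5 = 82.5 degrees

Final answer: 82.5 degrees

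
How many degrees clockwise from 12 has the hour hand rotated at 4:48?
The hour hand moves 30 degrees per hour and 0.5 degrees per minute.
At 4:48: (4) x 30 + 48 x 0.5 = 120 + 24 = 144 degrees

Final answer: 144 degrees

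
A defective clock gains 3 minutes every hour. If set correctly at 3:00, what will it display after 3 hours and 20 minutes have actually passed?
For every 60 true minutes, the faulty clock advances 60 + 3 = 63 minutes.
True elapsed: 3 hours and 20 minutes = 200 minutes.
Faulty clock advances: 200 x 63/60 = 210 minutes (drift: 10 minutes ahead).
Shown time: 3:00 + 210 minutes = 6:30.

Final answer: 6:30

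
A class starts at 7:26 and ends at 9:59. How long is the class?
From 7:26 to 9:59:
(9 x 60 + 59) - (7 x 60 + 26) = 599 - 446 = 153 minutes
= 2 hours and 33 minutes

Final answer: 2 hours and 33 minutes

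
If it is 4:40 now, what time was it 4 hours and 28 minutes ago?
Starting time: 4:40 = 280 total minutes past 12:00
Subtracting: 4 hours and 28 minutes = 268 minutes
280 - 268 = 12 minutes
= 12 minutes past 12:00 = 12:12

Final answer: 12:12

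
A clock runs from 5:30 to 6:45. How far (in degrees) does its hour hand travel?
The hour hand moves 0.5 degrees per minute.
Time elapsed: 6:45 - 5:30 = 75 minutes
Angular displacement: 75 x 0.5 = 37.5 degrees

Final answer: 37.5 degrees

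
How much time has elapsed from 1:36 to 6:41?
From 1:36 to 6:41:
(6 x 60 + 41) - (1 x 60 + 36) = 401 - 96 = 305 minutes
= 5 hours and 5 minutes

Final answer: 5 hours and 5 minutes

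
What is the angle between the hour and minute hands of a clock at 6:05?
Hour hand position: 6 x 30 + 5 x 0.5 = 182.5 degrees
Minute hand position: 5 x 6 = 30 degrees
Difference: |182.5 - 30| = 152.5 degrees
The angle between the hands is 152.5 degrees

Final answer: 152.5 degrees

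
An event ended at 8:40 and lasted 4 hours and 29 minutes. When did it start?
Starting time: 8:40 = 520 total minutes past 12:00
Subtracting: 4 hours and 29 minutes = 269 minutes
520 - 269 = 251 minutes
= 4 hours and 11 minutes past 12:00 = 4:11

Final answer: 4:11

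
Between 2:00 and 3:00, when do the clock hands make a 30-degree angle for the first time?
At t minutes past 2:00, the hour hand is at 30 x 2 + 0.5t degrees and the minute hand is at 6t degrees.
The smaller angle between them is 30 degrees when |30H - 5.5t| = 30 or |30H - 5.5t| = 330.
With H = 2, solve 30 x 2 - 5.5t = +/- target for each target:
  t = (30 x 2 - 30) / 5.5 = 5.45
  t = (30 x 2 + 30) / 5.5 = 16.36
  t = (30 x 2 - 330) / 5.5 = -49.09 (outside (0, 60))
  t = (30 x 2 + 330) / 5.5 = 70.91 (outside (0, 60))
Valid solutions in (0, 60): {5.45, 16.36} minutes.
The first occurrence is t = 5.45 minutes.
The hands form a 30-degree angle at 5.45 minutes past 2:00.

Final answer: 5.45 minutes past 2:00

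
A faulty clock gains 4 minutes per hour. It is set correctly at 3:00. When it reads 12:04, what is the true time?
For every 60 true minutes, the faulty clock advances 64 minutes, so 1 faulty-clock minute corresponds to 60/64 true minutes.
From 3:00 to 12:04 on the faulty dial is 544 minutes.
True elapsed: 544 x 60/64 = 510 minutes = 8 hours and 30 minutes.
True time: 3:00 + 8 hours and 30 minutes = 11:30.

Final answer: 11:30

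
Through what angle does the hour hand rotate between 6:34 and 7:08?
The hour hand moves 0.5 degrees per minute.
Time elapsed: 7:08 - 6:34 = 34 minutes
Angular displacement: 34 x 0.5 = 17 degrees

Final answer: 17 degrees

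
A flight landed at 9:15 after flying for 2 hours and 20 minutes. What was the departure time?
Starting time: 9:15 = 555 total minutes past 12:00
Subtracting: 2 hours and 20 minutes = 140 minutes
555 - 140 = 415 minutes
= 6 hours and 55 minutes past 12:00 = 6:55

Final answer: 6:55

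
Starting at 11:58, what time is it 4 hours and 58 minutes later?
Starting time: 11:58
Adding 58 minutes to 58 minutes: 58 + 58 = 116 minutes = 1 hour and 56 minutes
Adding 4 hours: 11 + 4 + 1 (carry) = 16 - 12 = 4
Final time: 4:56

Final answer: 4:56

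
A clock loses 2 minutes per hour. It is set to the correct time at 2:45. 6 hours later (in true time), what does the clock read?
For every 60 true minutes, the faulty clock advances 60 - 2 = 58 minutes.
True elapsed: 6 hours = 360 minutes.
Faulty clock advances: 360 x 58/60 = 348 minutes (drift: 12 minutes behind).
Shown time: 2:45 + 348 minutes = 8:33.

Final answer: 8:33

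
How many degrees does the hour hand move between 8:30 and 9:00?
The hour hand moves 0.5 degrees per minute.
Time elapsed: 9:00 - 8:30 = 30 minutes
Angular displacement: 30 x 0.5 = 15 degrees

Final answer: 15 degrees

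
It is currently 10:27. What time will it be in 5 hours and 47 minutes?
Starting time: 10:27
Adding 47 minutes to 27 minutes: 27 + 47 = 74 minutes = 1 hour and 14 minutes
Adding 5 hours: 10 + 5 + 1 (carry) = 16 - 12 = 4
Final time: 4:14

Final answer: 4:14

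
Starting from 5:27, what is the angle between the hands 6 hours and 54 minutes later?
First find the time 6 hours and 54 minutes after 5:27.
Total minutes: 5 x 60 + 27 + 6 x 60 + 54 = 741.
741 mod 720 = 21 minutes = 12:21.
Now compute the angle at 12:21:
Hour hand: 0 x 30 + 21 x 0.5 = 10.5 degrees
Minute hand: 21 x 6 = 126 degrees
Difference: |10.5 - 126| = 115.5 degrees
The angle is 115.5 degrees

Final answer: 115.5 degrees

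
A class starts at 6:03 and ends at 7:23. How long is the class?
From 6:03 to 7:23:
(7 x 60 + 23) - (6 x 60 + 3) = 443 - 363 = 80 minutes
= 1 hour and 20 minutes

Final answer: 1 hour and 20 minutes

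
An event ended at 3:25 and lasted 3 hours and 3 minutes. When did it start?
Starting time: 3:25 = 205 total minutes past 12:00
Subtracting: 3 hours and 3 minutes = 183 minutes
205 - 183 = 22 minutes
= 22 minutes past 12:00 = 12:22

Final answer: 12:22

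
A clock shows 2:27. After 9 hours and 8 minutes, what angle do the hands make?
First find the time 9 hours and 8 minutes after 2:27.
Total minutes: 2 x 60 + 27 + 9 x 60 + 8 = 695.
695 mod 720 = 695 minutes = 11:35.
Now compute the angle at 11:35:
Hour hand: 11 x 30 + 35 x 0.5 = 347.5 degrees
Minute hand: 35 x 6 = 210 degrees
Difference: |347.5 - 210| = 137.5 degrees
The angle is 137.5 degrees

Final answer: 137.5 degrees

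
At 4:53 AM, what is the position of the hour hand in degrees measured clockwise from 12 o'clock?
The hour hand moves 30 degrees per hour and 0.5 degrees per minute.
At 4:53: (4) x 30 + 53 x 0.5 = 120 + 26.5 = 146.5 degrees

Final answer: 146.5 degrees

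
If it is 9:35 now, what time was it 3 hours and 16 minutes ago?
Starting time: 9:35 = 575 total minutes past 12:00
Subtracting: 3 hours and 16 minutes = 196 minutes
575 - 196 = 379 minutes
= 6 hours and 19 minutes past 12:00 = 6:19

Final answer: 6:19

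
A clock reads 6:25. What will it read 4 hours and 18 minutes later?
Starting time: 6:25
Adding 18 minutes to 25 minutes: 25 + 18 = 43 minutes
Adding 4 hours: 6 + 4 = 10
Final time: 10:43

Final answer: 10:43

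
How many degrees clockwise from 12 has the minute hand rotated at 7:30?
The minute hand moves 6 degrees per minute.
At 7:30: 30 x 6 = 180 degrees

Final answer: 180 degrees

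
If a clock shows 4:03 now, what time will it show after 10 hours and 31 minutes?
Starting time: 4:03
Adding 31 minutes to 3 minutes: 3 + 31 = 34 minutes
Adding 10 hours: 4 + 10 = 14 - 12 = 2
Final time: 2:34

Final answer: 2:34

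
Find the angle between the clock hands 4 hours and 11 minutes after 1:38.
First find the time 4 hours and 11 minutes after 1:38.
Total minutes: 1 x 60 + 38 + 4 x 60 + 11 = 349.
349 mod 720 = 349 minutes = 5:49.
Now compute the angle at 5:49:
Hour hand: 5 x 30 + 49 x 0.5 = 174.5 degrees
Minute hand: 49 x 6 = 294 degrees
Difference: |174.5 - 294| = 119.5 degrees
The angle is 119.5 degrees

Final answer: 119.5 degrees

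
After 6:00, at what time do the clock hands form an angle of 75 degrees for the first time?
At t minutes past 6:00, the hour hand is at 30 x 6 + 0.5t degrees and the minute hand is at 6t degrees.
The smaller angle between them is 75 degrees when |30H - 5.5t| = 75 or |30H - 5.5t| = 285.
With H = 6, solve 30 x 6 - 5.5t = +/- target for each target:
  t = (30 x 6 - 75) / 5.5 = 19.09
  t = (30 x 6 + 75) / 5.5 = 46.36
  t = (30 x 6 - 285) / 5.5 = -19.09 (outside (0, 60))
  t = (30 x 6 + 285) / 5.5 = 84.55 (outside (0, 60))
Valid solutions in (0, 60): {19.09, 46.36} minutes.
The first occurrence is t = 19.09 minutes.
The hands form a 75-degree angle at 19.09 minutes past 6:00.

Final answer: 19.09 minutes past 6:00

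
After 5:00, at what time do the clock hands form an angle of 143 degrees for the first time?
At t minutes past 5:00, the hour hand is at 30 x 5 + 0.5t degrees and the minute hand is at 6t degrees.
The smaller angle between them is 143 degrees when |30H - 5.5t| = 143 or |30H - 5.5t| = 217.
With H = 5, solve 30 x 5 - 5.5t = +/- target for each target:
  t = (30 x 5 - 143) / 5.5 = 1.27
  t = (30 x 5 + 143) / 5.5 = 53.27
  t = (30 x 5 - 217) / 5.5 = -12.18 (outside (0, 60))
  t = (30 x 5 + 217) / 5.5 = 66.73 (outside (0, 60))
Valid solutions in (0, 60): {1.27, 53.27} minutes.
The first occurrence is t = 1.27 minutes.
The hands form a 143-degree angle at 1.27 minutes past 5:00.

Final answer: 1.27 minutes past 5:00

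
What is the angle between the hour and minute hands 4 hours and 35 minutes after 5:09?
First find the time 4 hours and 35 minutes after 5:09.
Total minutes: 5 x 60 + 9 + 4 x 60 + 35 = 584.
584 mod 720 = 584 minutes = 9:44.
Now compute the angle at 9:44:
Hour hand: 9 x 30 + 44 x 0.5 = 292 degrees
Minute hand: 44 x 6 = 264 degrees
Difference: |292 - 264| = 28 degrees
The angle is 28 degrees

Final answer: 28 degrees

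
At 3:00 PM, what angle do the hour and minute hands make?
Hour hand position: 3 x 30 + 0 x 0.5 = 90 degrees
Minute hand position: 0 x 6 = 0 degrees
Difference: |90 - 0| = 90 degrees
The angle between the hands is 90 degrees

Final answer: 90 degrees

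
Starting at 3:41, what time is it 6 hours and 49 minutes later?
Starting time: 3:41
Adding 49 minutes to 41 minutes: 41 + 49 = 90 minutes = 1 hour and 30 minutes
Adding 6 hours: 3 + 6 + 1 (carry) = 10
Final time: 10:30

Final answer: 10:30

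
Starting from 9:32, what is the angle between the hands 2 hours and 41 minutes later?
First find the time 2 hours and 41 minutes after 9:32.
Total minutes: 9 x 60 + 32 + 2 x 60 + 41 = 733.
733 mod 720 = 13 minutes = 12:13.
Now compute the angle at 12:13:
Hour hand: 0 x 30 + 13 x 0.5 = 6.5 degrees
Minute hand: 13 x 6 = 78 degrees
Difference: |6.5 - 78| = 71.5 degrees
The angle is 71.5 degrees

Final answer: 71.5 degrees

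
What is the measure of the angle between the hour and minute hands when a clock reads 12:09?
Hour hand position: 0 x 30 + 9 x 0.5 = 4.5 degrees
Minute hand position: 9 x 6 = 54 degrees
Difference: |4.5 - 54| = 49.5 degrees
The angle between the hands is 49.5 degrees

Final answer: 49.5 degrees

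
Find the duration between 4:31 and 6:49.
From 4:31 to 6:49:
(6 x 60 + 49) - (4 x 60 + 31) = 409 - 271 = 138 minutes
= 2 hours and 18 minutes

Final answer: 2 hours and 18 minutes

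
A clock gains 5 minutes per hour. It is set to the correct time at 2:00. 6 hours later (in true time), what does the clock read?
For every 60 true minutes, the faulty clock advances 60 + 5 = 65 minutes.
True elapsed: 6 hours = 360 minutes.
Faulty clock advances: 360 x 65/60 = 390 minutes (drift: 30 minutes ahead).
Shown time: 2:00 + 390 minutes = 8:30.

Final answer: 8:30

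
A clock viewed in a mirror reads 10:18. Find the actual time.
Reflection across the vertical (12-6) axis maps a hand at angle A degrees to (360 - A) degrees, which sends a reading of T minutes past 12:00 to (720 - T) minutes past 12:00.
Mirror reads 10:18 = 618 minutes past 12:00.
Actual time: (720 - 618) mod 720 = 102 minutes = 1:42.

Final answer: 1:42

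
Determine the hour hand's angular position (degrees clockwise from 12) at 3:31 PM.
The hour hand moves 30 degrees per hour and 0.5 degrees per minute.
At 3:31: (3) x 30 + 31 x 0.5 = 90 + 15.5 = 105.5 degrees

Final answer: 105.5 degrees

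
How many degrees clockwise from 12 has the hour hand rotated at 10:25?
The hour hand moves 30 degrees per hour and 0.5 degrees per minute.
At 10:25: (10) x 30 + 25 x 0.5 = 300 + 12.5 = 312.5 degrees

Final answer: 312.5 degrees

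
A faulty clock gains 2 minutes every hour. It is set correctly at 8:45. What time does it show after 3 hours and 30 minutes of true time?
For every 60 true minutes, the faulty clock advances 60 + 2 = 62 minutes.
True elapsed: 3 hours and 30 minutes = 210 minutes.
Faulty clock advances: 210 x 62/60 = 217 minutes (drift: 7 minutes ahead).
Shown time: 8:45 + 217 minutes = 12:22.

Final answer: 12:22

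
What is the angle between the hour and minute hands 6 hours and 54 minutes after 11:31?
First find the time 6 hours and 54 minutes after 11:31.
Total minutes: 11 x 60 + 31 + 6 x 60 + 54 = 1105.
1105 mod 720 = 385 minutes = 6:25.
Now compute the angle at 6:25:
Hour hand: 6 x 30 + 25 x 0.5 = 192.5 degrees
Minute hand: 25 x 6 = 150 degrees
Difference: |192.5 - 150| = 42.5 degrees
The angle is 42.5 degrees

Final answer: 42.5 degrees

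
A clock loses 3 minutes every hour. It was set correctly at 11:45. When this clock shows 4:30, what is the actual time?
For every 60 true minutes, the faulty clock advances 57 minutes, so 1 faulty-clock minute corresponds to 60/57 true minutes.
From 11:45 to 4:30 on the faulty dial is 285 minutes.
True elapsed: 285 x 60/57 = 300 minutes = 5 hours.
True time: 11:45 + 5 hours = 4:45.

Final answer: 4:45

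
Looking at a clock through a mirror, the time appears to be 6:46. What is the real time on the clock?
Reflection across the vertical (12-6) axis maps a hand at angle A degrees to (360 - A) degrees, which sends a reading of T minutes past 12:00 to (720 - T) minutes past 12:00.
Mirror reads 6:46 = 406 minutes past 12:00.
Actual time: (720 - 406) mod 720 = 314 minutes = 5:14.

Final answer: 5:14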